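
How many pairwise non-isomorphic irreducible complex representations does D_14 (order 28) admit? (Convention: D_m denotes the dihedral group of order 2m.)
10

Why: The number of irreducible complex representations of a finite group equals its number of conjugacy classes. D_14 has 10 conjugacy classes (n/2 + 3 for n even), so D_14 (order 28) has exactly 10 irreducible complex representations.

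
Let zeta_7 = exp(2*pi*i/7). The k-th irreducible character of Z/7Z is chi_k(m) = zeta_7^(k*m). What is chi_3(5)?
chi_3(5) = zeta_7^15 = exp(2*I*pi/7)

Working: chi_3(5) = zeta_7^(3*5) = zeta_7^15. Since zeta_7^7 = 1, this equals zeta_7^1 = exp(2*pi*i*1/7) = exp(2*I*pi/7).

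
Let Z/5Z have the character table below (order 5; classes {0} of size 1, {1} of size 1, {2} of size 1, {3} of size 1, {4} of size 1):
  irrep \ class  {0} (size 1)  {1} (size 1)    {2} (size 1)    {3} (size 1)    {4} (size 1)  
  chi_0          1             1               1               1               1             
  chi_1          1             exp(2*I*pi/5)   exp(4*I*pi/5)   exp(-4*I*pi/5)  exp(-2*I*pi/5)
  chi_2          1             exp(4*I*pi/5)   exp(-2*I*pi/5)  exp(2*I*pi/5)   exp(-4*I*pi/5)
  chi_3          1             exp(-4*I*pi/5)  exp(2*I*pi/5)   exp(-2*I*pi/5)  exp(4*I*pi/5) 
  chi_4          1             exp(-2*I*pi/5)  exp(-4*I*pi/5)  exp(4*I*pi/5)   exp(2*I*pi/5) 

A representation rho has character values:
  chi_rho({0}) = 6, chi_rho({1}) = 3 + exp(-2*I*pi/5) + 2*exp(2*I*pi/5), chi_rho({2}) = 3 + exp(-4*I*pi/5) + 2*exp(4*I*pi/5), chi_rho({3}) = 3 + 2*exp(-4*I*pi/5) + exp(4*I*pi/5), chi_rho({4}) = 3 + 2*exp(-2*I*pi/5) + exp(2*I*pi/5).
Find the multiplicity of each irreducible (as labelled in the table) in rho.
Multiplicities: chi_0: 3, chi_1: 2, chi_2: 0, chi_3: 0, chi_4: 1.

Details: Use <chi_rho, chi> = (1/|G|) sum_C |C| * chi_rho(C) * conj(chi(C)) with |G| = 5 for each irreducible chi in the table:
  <chi_rho, chi_0> = (1/5)[1*(6)*conj(1) + 1*(3 + exp(-2*I*pi/5) + 2*exp(2*I*pi/5))*conj(1) + 1*(3 + exp(-4*I*pi/5) + 2*exp(4*I*pi/5))*conj(1) + 1*(3 + 2*exp(-4*I*pi/5) + exp(4*I*pi/5))*conj(1) + 1*(3 + 2*exp(-2*I*pi/5) + exp(2*I*pi/5))*conj(1)]
      = (1/5)[(6) + (3 + exp(-2*I*pi/5) + 2*exp(2*I*pi/5)) + (3 + exp(-4*I*pi/5) + 2*exp(4*I*pi/5)) + (3 + 2*exp(-4*I*pi/5) + exp(4*I*pi/5)) + (3 + 2*exp(-2*I*pi/5) + exp(2*I*pi/5))] = 15/5 = 3
  <chi_rho, chi_1> = (1/5)[1*(6)*conj(1) + 1*(3 + exp(-2*I*pi/5) + 2*exp(2*I*pi/5))*conj(exp(2*I*pi/5)) + 1*(3 + exp(-4*I*pi/5) + 2*exp(4*I*pi/5))*conj(exp(4*I*pi/5)) + 1*(3 + 2*exp(-4*I*pi/5) + exp(4*I*pi/5))*conj(exp(-4*I*pi/5)) + 1*(3 + 2*exp(-2*I*pi/5) + exp(2*I*pi/5))*conj(exp(-2*I*pi/5))]
      = (1/5)[(6) + (2 + 3*exp(-2*I*pi/5) + exp(-4*I*pi/5)) + (2 + 3*exp(-4*I*pi/5) + exp(2*I*pi/5)) + (2 + exp(-2*I*pi/5) + 3*exp(4*I*pi/5)) + (2 + exp(4*I*pi/5) + 3*exp(2*I*pi/5))] = 10/5 = 2
  <chi_rho, chi_2> = (1/5)[1*(6)*conj(1) + 1*(3 + exp(-2*I*pi/5) + 2*exp(2*I*pi/5))*conj(exp(4*I*pi/5)) + 1*(3 + exp(-4*I*pi/5) + 2*exp(4*I*pi/5))*conj(exp(-2*I*pi/5)) + 1*(3 + 2*exp(-4*I*pi/5) + exp(4*I*pi/5))*conj(exp(2*I*pi/5)) + 1*(3 + 2*exp(-2*I*pi/5) + exp(2*I*pi/5))*conj(exp(-4*I*pi/5))]
      = (1/5)[(6) + (2*exp(-2*I*pi/5) + 3*exp(-4*I*pi/5) + exp(4*I*pi/5)) + (2*exp(-4*I*pi/5) + exp(-2*I*pi/5) + 3*exp(2*I*pi/5)) + (3*exp(-2*I*pi/5) + exp(2*I*pi/5) + 2*exp(4*I*pi/5)) + (exp(-4*I*pi/5) + 3*exp(4*I*pi/5) + 2*exp(2*I*pi/5))] = 0/5 = 0
  <chi_rho, chi_3> = (1/5)[1*(6)*conj(1) + 1*(3 + exp(-2*I*pi/5) + 2*exp(2*I*pi/5))*conj(exp(-4*I*pi/5)) + 1*(3 + exp(-4*I*pi/5) + 2*exp(4*I*pi/5))*conj(exp(2*I*pi/5)) + 1*(3 + 2*exp(-4*I*pi/5) + exp(4*I*pi/5))*conj(exp(-2*I*pi/5)) + 1*(3 + 2*exp(-2*I*pi/5) + exp(2*I*pi/5))*conj(exp(4*I*pi/5))]
      = (1/5)[(6) + (2*exp(-4*I*pi/5) + exp(2*I*pi/5) + 3*exp(4*I*pi/5)) + (3*exp(-2*I*pi/5) + exp(4*I*pi/5) + 2*exp(2*I*pi/5)) + (2*exp(-2*I*pi/5) + exp(-4*I*pi/5) + 3*exp(2*I*pi/5)) + (3*exp(-4*I*pi/5) + exp(-2*I*pi/5) + 2*exp(4*I*pi/5))] = 0/5 = 0
  <chi_rho, chi_4> = (1/5)[1*(6)*conj(1) + 1*(3 + exp(-2*I*pi/5) + 2*exp(2*I*pi/5))*conj(exp(-2*I*pi/5)) + 1*(3 + exp(-4*I*pi/5) + 2*exp(4*I*pi/5))*conj(exp(-4*I*pi/5)) + 1*(3 + 2*exp(-4*I*pi/5) + exp(4*I*pi/5))*conj(exp(4*I*pi/5)) + 1*(3 + 2*exp(-2*I*pi/5) + exp(2*I*pi/5))*conj(exp(2*I*pi/5))]
      = (1/5)[(6) + (1 + 2*exp(4*I*pi/5) + 3*exp(2*I*pi/5)) + (1 + 2*exp(-2*I*pi/5) + 3*exp(4*I*pi/5)) + (1 + 3*exp(-4*I*pi/5) + 2*exp(2*I*pi/5)) + (1 + 3*exp(-2*I*pi/5) + 2*exp(-4*I*pi/5))] = 5/5 = 1
(Exp terms are combined using exp(i*s)*conj(exp(i*t)) = exp(i*(s-t)), and sums of them are collapsed using the identity that for every m > 1 the m distinct m-th roots of unity sum to 0, e.g. 1 + exp(2*I*pi/3) + exp(-2*I*pi/3) = 0.)
Dimension check: dim(rho) = sum (mult * dim) = 3*1 + 2*1 + 0*1 + 0*1 + 1*1 = 6 = chi_rho(e) = 6.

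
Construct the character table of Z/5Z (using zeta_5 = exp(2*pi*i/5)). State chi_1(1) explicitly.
Character table of Z/5Z (irreps indexed chi_0,...,chi_4 with chi_k(m) = zeta_5^(k*m), zeta_5 = exp(2*pi*i/5)):
  irrep \ class  {0} (size 1)  {1} (size 1)    {2} (size 1)    {3} (size 1)    {4} (size 1)  
  chi_0          1             1               1               1               1             
  chi_1          1             exp(2*I*pi/5)   exp(4*I*pi/5)   exp(-4*I*pi/5)  exp(-2*I*pi/5)
  chi_2          1             exp(4*I*pi/5)   exp(-2*I*pi/5)  exp(2*I*pi/5)   exp(-4*I*pi/5)
  chi_3          1             exp(-4*I*pi/5)  exp(2*I*pi/5)   exp(-2*I*pi/5)  exp(4*I*pi/5) 
  chi_4          1             exp(-2*I*pi/5)  exp(-4*I*pi/5)  exp(4*I*pi/5)   exp(2*I*pi/5) 

Spot check: chi_1(1) = zeta_5^(1*1) = zeta_5^1 = exp(2*I*pi/5).

Z/5Z is abelian, so all 5 irreducible complex representations are 1-dimensional. They are given by chi_k(m) = zeta_5^(k*m) for k = 0,...,4. Row orthogonality: sum_m chi_k(m) conj(chi_l(m)) = 5 * [k = l].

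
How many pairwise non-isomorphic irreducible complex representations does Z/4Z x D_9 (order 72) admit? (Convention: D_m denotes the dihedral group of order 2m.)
24

Solution. The number of irreducible complex representations of a finite group equals its number of conjugacy classes. For a direct product, #classes(G x H) = #classes(G) * #classes(H). Z/4Z has 4 classes (abelian), D_9 has 6 classes, so 4 * 6 = 24, so Z/4Z x D_9 (order 72) has exactly 24 irreducible complex representations.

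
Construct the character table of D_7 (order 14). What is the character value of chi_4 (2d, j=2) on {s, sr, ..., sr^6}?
Conjugacy classes: {e} of size 1, {r^1, r^6} of size 2, {r^2, r^5} of size 2, {r^3, r^4} of size 2, {s, sr, ..., sr^6} of size 7.
Character table:
  irrep \ class              {e} (size 1)  {r^1, r^6} (size 2)  {r^2, r^5} (size 2)  {r^3, r^4} (size 2)  {s, sr, ..., sr^6} (size 7)
  chi_1 (triv)               1             1                    1                    1                    1                          
  chi_2 (sign: r->1, s->-1)  1             1                    1                    1                    -1                         
  chi_3 (2d, j=1)            2             2*cos(2*pi/7)        -2*cos(3*pi/7)       -2*cos(pi/7)         0                          
  chi_4 (2d, j=2)            2             -2*cos(3*pi/7)       -2*cos(pi/7)         2*cos(2*pi/7)        0                          
  chi_5 (2d, j=3)            2             -2*cos(pi/7)         2*cos(2*pi/7)        -2*cos(3*pi/7)       0                          

Spot check: chi_4 (2d, j=2) on {s, sr, ..., sr^6} = 0.

Derivation: D_7 has order 2*7 = 14 with 5 conjugacy classes, hence 5 irreducibles. Sum of squared dims 1 + 1 + 4 + 4 + 4 = 14 = |G|. Linear characters come from the abelianisation; the 2-dimensional irreps have character r^k -> 2*cos(2*pi*j*k/7), reflections -> 0.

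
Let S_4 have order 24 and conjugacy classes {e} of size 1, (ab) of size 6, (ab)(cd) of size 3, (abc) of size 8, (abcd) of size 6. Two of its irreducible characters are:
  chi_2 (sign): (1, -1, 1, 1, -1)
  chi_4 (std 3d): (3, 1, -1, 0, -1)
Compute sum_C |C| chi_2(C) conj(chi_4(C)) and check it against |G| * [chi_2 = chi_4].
Sum = 0; so <chi_2, chi_4> = 0 (distinct irreducibles are orthogonal).

Explanation: Compute term by term over conjugacy classes (|C| * chi_2(C) * conj(chi_4(C))):
  1*(1)*conj(3) + 6*(-1)*conj(1) + 3*(1)*conj(-1) + 8*(1)*conj(0) + 6*(-1)*conj(-1)
  = (3) + (-6) + (-3) + (0) + (6)
  = 0.
Dividing by |G| = 24 gives 0/24 = 0, matching the row-orthogonality relation <chi_2, chi_4> = [chi_2 = chi_4].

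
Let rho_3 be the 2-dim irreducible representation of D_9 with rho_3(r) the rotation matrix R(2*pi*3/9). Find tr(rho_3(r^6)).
chi_{rho_3}(r^6) = 2*cos(2*pi*3*6/9) = 2

Details: rho_3(r^6) is rotation by angle 2*pi*3*6/9, whose trace is 2*cos(2*pi*3*6/9) = 2.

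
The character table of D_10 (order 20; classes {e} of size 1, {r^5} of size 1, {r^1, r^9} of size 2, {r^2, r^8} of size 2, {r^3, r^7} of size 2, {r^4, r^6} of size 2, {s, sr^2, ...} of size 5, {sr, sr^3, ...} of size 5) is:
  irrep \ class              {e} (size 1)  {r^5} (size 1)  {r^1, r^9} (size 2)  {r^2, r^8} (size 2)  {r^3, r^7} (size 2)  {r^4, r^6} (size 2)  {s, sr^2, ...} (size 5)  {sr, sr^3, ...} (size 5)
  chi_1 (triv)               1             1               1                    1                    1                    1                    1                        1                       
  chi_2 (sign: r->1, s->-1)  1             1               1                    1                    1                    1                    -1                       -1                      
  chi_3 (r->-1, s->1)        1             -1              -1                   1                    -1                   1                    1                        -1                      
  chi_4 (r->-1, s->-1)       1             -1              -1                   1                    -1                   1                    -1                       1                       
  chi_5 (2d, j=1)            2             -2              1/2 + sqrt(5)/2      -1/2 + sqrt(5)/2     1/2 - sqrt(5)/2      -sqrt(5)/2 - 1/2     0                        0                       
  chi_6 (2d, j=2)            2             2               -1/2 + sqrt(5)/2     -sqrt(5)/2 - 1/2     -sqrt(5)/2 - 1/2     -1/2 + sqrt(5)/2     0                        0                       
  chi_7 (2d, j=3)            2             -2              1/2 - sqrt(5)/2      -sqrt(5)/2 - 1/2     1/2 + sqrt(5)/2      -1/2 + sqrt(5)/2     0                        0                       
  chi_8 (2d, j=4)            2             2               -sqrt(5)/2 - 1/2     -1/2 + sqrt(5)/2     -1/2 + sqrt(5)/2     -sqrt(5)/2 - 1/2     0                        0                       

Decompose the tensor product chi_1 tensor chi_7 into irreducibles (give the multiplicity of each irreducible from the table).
chi_1 tensor chi_7 = chi_7 (all other irreducibles have multiplicity 0).

Reasoning: The character of a tensor product is the pointwise product (chi_1 * chi_7)(C) = chi_1(C) * chi_7(C):
  {e}: (1)*(2), {r^5}: (1)*(-2), {r^1, r^9}: (1)*(1/2 - sqrt(5)/2), {r^2, r^8}: (1)*(-sqrt(5)/2 - 1/2), {r^3, r^7}: (1)*(1/2 + sqrt(5)/2), {r^4, r^6}: (1)*(-1/2 + sqrt(5)/2), {s, sr^2, ...}: (1)*(0), {sr, sr^3, ...}: (1)*(0)
so (chi_1 * chi_7) takes values
  {e} -> 2, {r^5} -> -2, {r^1, r^9} -> 1/2 - sqrt(5)/2, {r^2, r^8} -> -sqrt(5)/2 - 1/2, {r^3, r^7} -> 1/2 + sqrt(5)/2, {r^4, r^6} -> -1/2 + sqrt(5)/2, {s, sr^2, ...} -> 0, {sr, sr^3, ...} -> 0.
Now take the inner product of this character with each irreducible chi from the table, <chi_1*chi_7, chi> = (1/20) sum_C |C| (chi_1*chi_7)(C) conj(chi(C)):
  <chi_1*chi_7, chi_1> = (1/20)[1*(2)*conj(1) + 1*(-2)*conj(1) + 2*(1/2 - sqrt(5)/2)*conj(1) + 2*(-sqrt(5)/2 - 1/2)*conj(1) + 2*(1/2 + sqrt(5)/2)*conj(1) + 2*(-1/2 + sqrt(5)/2)*conj(1) + 5*(0)*conj(1) + 5*(0)*conj(1)]
      = (1/20)[(2) + (-2) + (1 - sqrt(5)) + (-sqrt(5) - 1) + (1 + sqrt(5)) + (-1 + sqrt(5)) + (0) + (0)] = 0/20 = 0
  <chi_1*chi_7, chi_2> = (1/20)[1*(2)*conj(1) + 1*(-2)*conj(1) + 2*(1/2 - sqrt(5)/2)*conj(1) + 2*(-sqrt(5)/2 - 1/2)*conj(1) + 2*(1/2 + sqrt(5)/2)*conj(1) + 2*(-1/2 + sqrt(5)/2)*conj(1) + 5*(0)*conj(-1) + 5*(0)*conj(-1)]
      = (1/20)[(2) + (-2) + (1 - sqrt(5)) + (-sqrt(5) - 1) + (1 + sqrt(5)) + (-1 + sqrt(5)) + (0) + (0)] = 0/20 = 0
  <chi_1*chi_7, chi_3> = (1/20)[1*(2)*conj(1) + 1*(-2)*conj(-1) + 2*(1/2 - sqrt(5)/2)*conj(-1) + 2*(-sqrt(5)/2 - 1/2)*conj(1) + 2*(1/2 + sqrt(5)/2)*conj(-1) + 2*(-1/2 + sqrt(5)/2)*conj(1) + 5*(0)*conj(1) + 5*(0)*conj(-1)]
      = (1/20)[(2) + (2) + (-1 + sqrt(5)) + (-sqrt(5) - 1) + (-sqrt(5) - 1) + (-1 + sqrt(5)) + (0) + (0)] = 0/20 = 0
  <chi_1*chi_7, chi_4> = (1/20)[1*(2)*conj(1) + 1*(-2)*conj(-1) + 2*(1/2 - sqrt(5)/2)*conj(-1) + 2*(-sqrt(5)/2 - 1/2)*conj(1) + 2*(1/2 + sqrt(5)/2)*conj(-1) + 2*(-1/2 + sqrt(5)/2)*conj(1) + 5*(0)*conj(-1) + 5*(0)*conj(1)]
      = (1/20)[(2) + (2) + (-1 + sqrt(5)) + (-sqrt(5) - 1) + (-sqrt(5) - 1) + (-1 + sqrt(5)) + (0) + (0)] = 0/20 = 0
  <chi_1*chi_7, chi_5> = (1/20)[1*(2)*conj(2) + 1*(-2)*conj(-2) + 2*(1/2 - sqrt(5)/2)*conj(1/2 + sqrt(5)/2) + 2*(-sqrt(5)/2 - 1/2)*conj(-1/2 + sqrt(5)/2) + 2*(1/2 + sqrt(5)/2)*conj(1/2 - sqrt(5)/2) + 2*(-1/2 + sqrt(5)/2)*conj(-sqrt(5)/2 - 1/2) + 5*(0)*conj(0) + 5*(0)*conj(0)]
      = (1/20)[(4) + (4) + (-2) + (-2) + (-2) + (-2) + (0) + (0)] = 0/20 = 0
  <chi_1*chi_7, chi_6> = (1/20)[1*(2)*conj(2) + 1*(-2)*conj(2) + 2*(1/2 - sqrt(5)/2)*conj(-1/2 + sqrt(5)/2) + 2*(-sqrt(5)/2 - 1/2)*conj(-sqrt(5)/2 - 1/2) + 2*(1/2 + sqrt(5)/2)*conj(-sqrt(5)/2 - 1/2) + 2*(-1/2 + sqrt(5)/2)*conj(-1/2 + sqrt(5)/2) + 5*(0)*conj(0) + 5*(0)*conj(0)]
      = (1/20)[(4) + (-4) + (-3 + sqrt(5)) + (sqrt(5) + 3) + (-3 - sqrt(5)) + (3 - sqrt(5)) + (0) + (0)] = 0/20 = 0
  <chi_1*chi_7, chi_7> = (1/20)[1*(2)*conj(2) + 1*(-2)*conj(-2) + 2*(1/2 - sqrt(5)/2)*conj(1/2 - sqrt(5)/2) + 2*(-sqrt(5)/2 - 1/2)*conj(-sqrt(5)/2 - 1/2) + 2*(1/2 + sqrt(5)/2)*conj(1/2 + sqrt(5)/2) + 2*(-1/2 + sqrt(5)/2)*conj(-1/2 + sqrt(5)/2) + 5*(0)*conj(0) + 5*(0)*conj(0)]
      = (1/20)[(4) + (4) + (3 - sqrt(5)) + (sqrt(5) + 3) + (sqrt(5) + 3) + (3 - sqrt(5)) + (0) + (0)] = 20/20 = 1
  <chi_1*chi_7, chi_8> = (1/20)[1*(2)*conj(2) + 1*(-2)*conj(2) + 2*(1/2 - sqrt(5)/2)*conj(-sqrt(5)/2 - 1/2) + 2*(-sqrt(5)/2 - 1/2)*conj(-1/2 + sqrt(5)/2) + 2*(1/2 + sqrt(5)/2)*conj(-1/2 + sqrt(5)/2) + 2*(-1/2 + sqrt(5)/2)*conj(-sqrt(5)/2 - 1/2) + 5*(0)*conj(0) + 5*(0)*conj(0)]
      = (1/20)[(4) + (-4) + (2) + (-2) + (2) + (-2) + (0) + (0)] = 0/20 = 0
Hence the multiplicities are chi_7: 1. Dimension check: dim(chi_1)*dim(chi_7) = 1*2 = 2 and sum (mult * dim) = 1*2 = 2.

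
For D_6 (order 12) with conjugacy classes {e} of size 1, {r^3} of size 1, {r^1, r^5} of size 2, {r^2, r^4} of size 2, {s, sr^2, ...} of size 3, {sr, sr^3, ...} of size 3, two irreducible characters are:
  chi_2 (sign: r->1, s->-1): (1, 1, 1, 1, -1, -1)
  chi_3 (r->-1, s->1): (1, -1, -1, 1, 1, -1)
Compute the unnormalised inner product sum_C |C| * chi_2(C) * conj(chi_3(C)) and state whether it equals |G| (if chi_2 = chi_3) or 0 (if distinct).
Sum = 0; so <chi_2, chi_3> = 0 (distinct irreducibles are orthogonal).

Proof sketch: Compute term by term over conjugacy classes (|C| * chi_2(C) * conj(chi_3(C))):
  1*(1)*conj(1) + 1*(1)*conj(-1) + 2*(1)*conj(-1) + 2*(1)*conj(1) + 3*(-1)*conj(1) + 3*(-1)*conj(-1)
  = (1) + (-1) + (-2) + (2) + (-3) + (3)
  = 0.
Dividing by |G| = 12 gives 0/12 = 0, matching the row-orthogonality relation <chi_2, chi_3> = [chi_2 = chi_3].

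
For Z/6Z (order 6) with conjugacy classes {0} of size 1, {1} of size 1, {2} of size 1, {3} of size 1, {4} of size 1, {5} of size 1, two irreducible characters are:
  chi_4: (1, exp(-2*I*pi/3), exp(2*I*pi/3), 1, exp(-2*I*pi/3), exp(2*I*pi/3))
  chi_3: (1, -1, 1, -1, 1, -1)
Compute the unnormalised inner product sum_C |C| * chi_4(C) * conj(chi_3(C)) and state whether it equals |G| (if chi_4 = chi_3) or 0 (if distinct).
Sum = 0; so <chi_4, chi_3> = 0 (distinct irreducibles are orthogonal).

Compute term by term over conjugacy classes (|C| * chi_4(C) * conj(chi_3(C))):
  1*(1)*conj(1) + 1*(exp(-2*I*pi/3))*conj(-1) + 1*(exp(2*I*pi/3))*conj(1) + 1*(1)*conj(-1) + 1*(exp(-2*I*pi/3))*conj(1) + 1*(exp(2*I*pi/3))*conj(-1)
  = (1) + (-exp(-2*I*pi/3)) + (exp(2*I*pi/3)) + (-1) + (exp(-2*I*pi/3)) + (-exp(2*I*pi/3))
  = 0.
(Exp terms are combined using exp(i*s)*conj(exp(i*t)) = exp(i*(s-t)), and sums of them are collapsed using the identity that for every m > 1 the m distinct m-th roots of unity sum to 0, e.g. 1 + exp(2*I*pi/3) + exp(-2*I*pi/3) = 0.)
Dividing by |G| = 6 gives 0/6 = 0, matching the row-orthogonality relation <chi_4, chi_3> = [chi_4 = chi_3].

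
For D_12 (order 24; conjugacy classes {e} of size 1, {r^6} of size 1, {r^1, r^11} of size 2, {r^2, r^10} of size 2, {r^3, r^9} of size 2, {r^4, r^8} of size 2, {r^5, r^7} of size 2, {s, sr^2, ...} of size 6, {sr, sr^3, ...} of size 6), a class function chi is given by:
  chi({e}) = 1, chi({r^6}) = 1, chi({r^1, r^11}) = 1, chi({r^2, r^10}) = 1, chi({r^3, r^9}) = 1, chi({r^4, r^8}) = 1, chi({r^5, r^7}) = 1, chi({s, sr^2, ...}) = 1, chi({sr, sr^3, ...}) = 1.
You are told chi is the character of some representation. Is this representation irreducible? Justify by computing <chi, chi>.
Irreducible: <chi, chi> = 1.

Details: <chi, chi> = (1/|G|) sum_C |C| * |chi(C)|^2 = (1/24)[1*|1|^2 + 1*|1|^2 + 2*|1|^2 + 2*|1|^2 + 2*|1|^2 + 2*|1|^2 + 2*|1|^2 + 6*|1|^2 + 6*|1|^2]
  = (1/24)[(1) + (1) + (2) + (2) + (2) + (2) + (2) + (6) + (6)] = 24/24 = 1.
A character is irreducible iff <chi, chi> = 1, so this representation is irreducible.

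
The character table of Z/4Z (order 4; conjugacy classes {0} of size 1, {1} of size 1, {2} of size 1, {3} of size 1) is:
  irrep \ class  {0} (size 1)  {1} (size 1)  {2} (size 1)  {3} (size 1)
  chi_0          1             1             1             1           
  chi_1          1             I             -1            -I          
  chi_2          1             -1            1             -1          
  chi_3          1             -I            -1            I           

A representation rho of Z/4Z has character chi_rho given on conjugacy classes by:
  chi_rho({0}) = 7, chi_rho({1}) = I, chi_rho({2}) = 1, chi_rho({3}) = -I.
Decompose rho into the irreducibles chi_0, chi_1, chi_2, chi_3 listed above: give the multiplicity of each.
Multiplicities: chi_0: 2, chi_1: 2, chi_2: 2, chi_3: 1.

Explanation: Use <chi_rho, chi> = (1/|G|) sum_C |C| * chi_rho(C) * conj(chi(C)) with |G| = 4 for each irreducible chi in the table:
  <chi_rho, chi_0> = (1/4)[1*(7)*conj(1) + 1*(I)*conj(1) + 1*(1)*conj(1) + 1*(-I)*conj(1)]
      = (1/4)[(7) + (I) + (1) + (-I)] = 8/4 = 2
  <chi_rho, chi_1> = (1/4)[1*(7)*conj(1) + 1*(I)*conj(I) + 1*(1)*conj(-1) + 1*(-I)*conj(-I)]
      = (1/4)[(7) + (1) + (-1) + (1)] = 8/4 = 2
  <chi_rho, chi_2> = (1/4)[1*(7)*conj(1) + 1*(I)*conj(-1) + 1*(1)*conj(1) + 1*(-I)*conj(-1)]
      = (1/4)[(7) + (-I) + (1) + (I)] = 8/4 = 2
  <chi_rho, chi_3> = (1/4)[1*(7)*conj(1) + 1*(I)*conj(-I) + 1*(1)*conj(-1) + 1*(-I)*conj(I)]
      = (1/4)[(7) + (-1) + (-1) + (-1)] = 4/4 = 1
(Exp terms are combined using exp(i*s)*conj(exp(i*t)) = exp(i*(s-t)), and sums of them are collapsed using the identity that for every m > 1 the m distinct m-th roots of unity sum to 0, e.g. 1 + exp(2*I*pi/3) + exp(-2*I*pi/3) = 0.)
Dimension check: dim(rho) = sum (mult * dim) = 2*1 + 2*1 + 2*1 + 1*1 = 7 = chi_rho(e) = 7.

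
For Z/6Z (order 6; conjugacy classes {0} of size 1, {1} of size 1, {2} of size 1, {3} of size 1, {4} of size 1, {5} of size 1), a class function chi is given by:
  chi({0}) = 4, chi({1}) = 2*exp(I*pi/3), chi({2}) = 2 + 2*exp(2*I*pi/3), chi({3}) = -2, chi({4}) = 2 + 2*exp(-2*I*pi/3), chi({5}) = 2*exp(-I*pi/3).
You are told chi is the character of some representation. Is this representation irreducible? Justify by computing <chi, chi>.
Not irreducible (reducible): <chi, chi> = 6 > 1.

Working: <chi, chi> = (1/|G|) sum_C |C| * |chi(C)|^2 = (1/6)[1*|4|^2 + 1*|2*exp(I*pi/3)|^2 + 1*|2 + 2*exp(2*I*pi/3)|^2 + 1*|-2|^2 + 1*|2 + 2*exp(-2*I*pi/3)|^2 + 1*|2*exp(-I*pi/3)|^2]
  = (1/6)[(16) + (4) + (4) + (4) + (4) + (4)] = 36/6 = 6.
(Exp terms are combined using exp(i*s)*conj(exp(i*t)) = exp(i*(s-t)), and sums of them are collapsed using the identity that for every m > 1 the m distinct m-th roots of unity sum to 0, e.g. 1 + exp(2*I*pi/3) + exp(-2*I*pi/3) = 0.)
A character is irreducible iff <chi, chi> = 1, so this representation is reducible.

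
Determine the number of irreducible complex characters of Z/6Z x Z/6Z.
36

The number of irreducible complex representations of a finite group equals its number of conjugacy classes. Z/6Z x Z/6Z is abelian of order 36, so every element is its own conjugacy class: 36 classes, so Z/6Z x Z/6Z (order 36) has exactly 36 irreducible complex representations.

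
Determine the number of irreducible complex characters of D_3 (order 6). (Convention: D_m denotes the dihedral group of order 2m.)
3

Justification: The number of irreducible complex representations of a finite group equals its number of conjugacy classes. D_3 has 3 conjugacy classes ((n+3)/2 for n odd), so D_3 (order 6) has exactly 3 irreducible complex representations.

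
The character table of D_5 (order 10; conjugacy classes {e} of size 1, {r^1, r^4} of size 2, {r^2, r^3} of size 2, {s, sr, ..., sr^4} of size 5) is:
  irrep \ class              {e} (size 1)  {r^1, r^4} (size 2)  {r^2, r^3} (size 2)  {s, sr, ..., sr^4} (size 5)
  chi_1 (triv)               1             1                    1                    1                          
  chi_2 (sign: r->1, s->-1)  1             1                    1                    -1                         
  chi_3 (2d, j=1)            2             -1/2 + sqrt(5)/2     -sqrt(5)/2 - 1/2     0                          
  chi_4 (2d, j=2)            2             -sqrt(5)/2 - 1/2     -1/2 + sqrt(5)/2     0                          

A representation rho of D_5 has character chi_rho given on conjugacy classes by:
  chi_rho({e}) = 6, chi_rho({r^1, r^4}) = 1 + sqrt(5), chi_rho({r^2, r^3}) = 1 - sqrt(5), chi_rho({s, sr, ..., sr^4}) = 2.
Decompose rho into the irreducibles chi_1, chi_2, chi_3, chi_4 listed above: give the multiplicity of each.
Multiplicities: chi_1: 2, chi_2: 0, chi_3: 2, chi_4: 0.

Reasoning: Use <chi_rho, chi> = (1/|G|) sum_C |C| * chi_rho(C) * conj(chi(C)) with |G| = 10 for each irreducible chi in the table:
  <chi_rho, chi_1> = (1/10)[1*(6)*conj(1) + 2*(1 + sqrt(5))*conj(1) + 2*(1 - sqrt(5))*conj(1) + 5*(2)*conj(1)]
      = (1/10)[(6) + (2 + 2*sqrt(5)) + (2 - 2*sqrt(5)) + (10)] = 20/10 = 2
  <chi_rho, chi_2> = (1/10)[1*(6)*conj(1) + 2*(1 + sqrt(5))*conj(1) + 2*(1 - sqrt(5))*conj(1) + 5*(2)*conj(-1)]
      = (1/10)[(6) + (2 + 2*sqrt(5)) + (2 - 2*sqrt(5)) + (-10)] = 0/10 = 0
  <chi_rho, chi_3> = (1/10)[1*(6)*conj(2) + 2*(1 + sqrt(5))*conj(-1/2 + sqrt(5)/2) + 2*(1 - sqrt(5))*conj(-sqrt(5)/2 - 1/2) + 5*(2)*conj(0)]
      = (1/10)[(12) + (4) + (4) + (0)] = 20/10 = 2
  <chi_rho, chi_4> = (1/10)[1*(6)*conj(2) + 2*(1 + sqrt(5))*conj(-sqrt(5)/2 - 1/2) + 2*(1 - sqrt(5))*conj(-1/2 + sqrt(5)/2) + 5*(2)*conj(0)]
      = (1/10)[(12) + (-6 - 2*sqrt(5)) + (-6 + 2*sqrt(5)) + (0)] = 0/10 = 0
Dimension check: dim(rho) = sum (mult * dim) = 2*1 + 0*1 + 2*2 + 0*2 = 6 = chi_rho(e) = 6.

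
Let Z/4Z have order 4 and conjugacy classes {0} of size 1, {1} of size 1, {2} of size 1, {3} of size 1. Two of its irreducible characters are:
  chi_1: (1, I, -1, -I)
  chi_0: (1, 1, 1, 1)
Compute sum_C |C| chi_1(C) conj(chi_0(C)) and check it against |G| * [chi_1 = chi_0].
Sum = 0; so <chi_1, chi_0> = 0 (distinct irreducibles are orthogonal).

Derivation: Compute term by term over conjugacy classes (|C| * chi_1(C) * conj(chi_0(C))):
  1*(1)*conj(1) + 1*(I)*conj(1) + 1*(-1)*conj(1) + 1*(-I)*conj(1)
  = (1) + (I) + (-1) + (-I)
  = 0.
(Exp terms are combined using exp(i*s)*conj(exp(i*t)) = exp(i*(s-t)), and sums of them are collapsed using the identity that for every m > 1 the m distinct m-th roots of unity sum to 0, e.g. 1 + exp(2*I*pi/3) + exp(-2*I*pi/3) = 0.)
Dividing by |G| = 4 gives 0/4 = 0, matching the row-orthogonality relation <chi_1, chi_0> = [chi_1 = chi_0].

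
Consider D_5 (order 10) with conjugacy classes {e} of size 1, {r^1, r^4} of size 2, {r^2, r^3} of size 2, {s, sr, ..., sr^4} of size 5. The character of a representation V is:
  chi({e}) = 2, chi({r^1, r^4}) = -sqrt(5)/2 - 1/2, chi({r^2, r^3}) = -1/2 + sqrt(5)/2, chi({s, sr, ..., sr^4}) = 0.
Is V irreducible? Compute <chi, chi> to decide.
Irreducible: <chi, chi> = 1.

Explanation: <chi, chi> = (1/|G|) sum_C |C| * |chi(C)|^2 = (1/10)[1*|2|^2 + 2*|-sqrt(5)/2 - 1/2|^2 + 2*|-1/2 + sqrt(5)/2|^2 + 5*|0|^2]
  = (1/10)[(4) + (sqrt(5) + 3) + (3 - sqrt(5)) + (0)] = 10/10 = 1.
A character is irreducible iff <chi, chi> = 1, so this representation is irreducible.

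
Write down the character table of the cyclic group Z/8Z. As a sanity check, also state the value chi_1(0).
Character table of Z/8Z (irreps indexed chi_0,...,chi_7 with chi_k(m) = zeta_8^(k*m), zeta_8 = exp(2*pi*i/8)):
  irrep \ class  {0} (size 1)  {1} (size 1)    {2} (size 1)  {3} (size 1)    {4} (size 1)  {5} (size 1)    {6} (size 1)  {7} (size 1)  
  chi_0          1             1               1             1               1             1               1             1             
  chi_1          1             exp(I*pi/4)     I             exp(3*I*pi/4)   -1            exp(-3*I*pi/4)  -I            exp(-I*pi/4)  
  chi_2          1             I               -1            -I              1             I               -1            -I            
  chi_3          1             exp(3*I*pi/4)   -I            exp(I*pi/4)     -1            exp(-I*pi/4)    I             exp(-3*I*pi/4)
  chi_4          1             -1              1             -1              1             -1              1             -1            
  chi_5          1             exp(-3*I*pi/4)  I             exp(-I*pi/4)    -1            exp(I*pi/4)     -I            exp(3*I*pi/4) 
  chi_6          1             -I              -1            I               1             -I              -1            I             
  chi_7          1             exp(-I*pi/4)    -I            exp(-3*I*pi/4)  -1            exp(3*I*pi/4)   I             exp(I*pi/4)   

Spot check: chi_1(0) = zeta_8^(1*0) = zeta_8^0 = 1.

Working: Z/8Z is abelian, so all 8 irreducible complex representations are 1-dimensional. They are given by chi_k(m) = zeta_8^(k*m) for k = 0,...,7. Row orthogonality: sum_m chi_k(m) conj(chi_l(m)) = 8 * [k = l].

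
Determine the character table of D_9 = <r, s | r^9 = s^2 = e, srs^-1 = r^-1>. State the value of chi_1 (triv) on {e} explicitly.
Conjugacy classes: {e} of size 1, {r^1, r^8} of size 2, {r^2, r^7} of size 2, {r^3, r^6} of size 2, {r^4, r^5} of size 2, {s, sr, ..., sr^8} of size 9.
Character table:
  irrep \ class              {e} (size 1)  {r^1, r^8} (size 2)  {r^2, r^7} (size 2)  {r^3, r^6} (size 2)  {r^4, r^5} (size 2)  {s, sr, ..., sr^8} (size 9)
  chi_1 (triv)               1             1                    1                    1                    1                    1                          
  chi_2 (sign: r->1, s->-1)  1             1                    1                    1                    1                    -1                         
  chi_3 (2d, j=1)            2             2*cos(2*pi/9)        2*cos(4*pi/9)        -1                   -2*cos(pi/9)         0                          
  chi_4 (2d, j=2)            2             2*cos(4*pi/9)        -2*cos(pi/9)         -1                   2*cos(2*pi/9)        0                          
  chi_5 (2d, j=3)            2             -1                   -1                   2                    -1                   0                          
  chi_6 (2d, j=4)            2             -2*cos(pi/9)         2*cos(2*pi/9)        -1                   2*cos(4*pi/9)        0                          

Spot check: chi_1 (triv) on {e} = 1.

Proof sketch: D_9 has order 2*9 = 18 with 6 conjugacy classes, hence 6 irreducibles. Sum of squared dims 1 + 1 + 4 + 4 + 4 + 4 = 18 = |G|. Linear characters come from the abelianisation; the 2-dimensional irreps have character r^k -> 2*cos(2*pi*j*k/9), reflections -> 0.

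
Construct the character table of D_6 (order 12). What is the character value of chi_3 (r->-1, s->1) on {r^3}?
Conjugacy classes: {e} of size 1, {r^3} of size 1, {r^1, r^5} of size 2, {r^2, r^4} of size 2, {s, sr^2, ...} of size 3, {sr, sr^3, ...} of size 3.
Character table:
  irrep \ class              {e} (size 1)  {r^3} (size 1)  {r^1, r^5} (size 2)  {r^2, r^4} (size 2)  {s, sr^2, ...} (size 3)  {sr, sr^3, ...} (size 3)
  chi_1 (triv)               1             1               1                    1                    1                        1                       
  chi_2 (sign: r->1, s->-1)  1             1               1                    1                    -1                       -1                      
  chi_3 (r->-1, s->1)        1             -1              -1                   1                    1                        -1                      
  chi_4 (r->-1, s->-1)       1             -1              -1                   1                    -1                       1                       
  chi_5 (2d, j=1)            2             -2              1                    -1                   0                        0                       
  chi_6 (2d, j=2)            2             2               -1                   -1                   0                        0                       

Spot check: chi_3 (r->-1, s->1) on {r^3} = -1.

Explanation: D_6 has order 2*6 = 12 with 6 conjugacy classes, hence 6 irreducibles. Sum of squared dims 1 + 1 + 1 + 1 + 4 + 4 = 12 = |G|. Linear characters come from the abelianisation; the 2-dimensional irreps have character r^k -> 2*cos(2*pi*j*k/6), reflections -> 0.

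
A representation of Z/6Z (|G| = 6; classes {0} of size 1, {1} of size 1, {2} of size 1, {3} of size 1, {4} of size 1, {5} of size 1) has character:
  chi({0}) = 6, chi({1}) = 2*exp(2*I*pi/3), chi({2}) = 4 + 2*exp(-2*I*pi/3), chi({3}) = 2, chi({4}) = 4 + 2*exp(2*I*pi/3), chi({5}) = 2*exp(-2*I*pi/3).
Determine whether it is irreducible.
Not irreducible (reducible): <chi, chi> = 12 > 1.

Solution. <chi, chi> = (1/|G|) sum_C |C| * |chi(C)|^2 = (1/6)[1*|6|^2 + 1*|2*exp(2*I*pi/3)|^2 + 1*|4 + 2*exp(-2*I*pi/3)|^2 + 1*|2|^2 + 1*|4 + 2*exp(2*I*pi/3)|^2 + 1*|2*exp(-2*I*pi/3)|^2]
  = (1/6)[(36) + (4) + (12) + (4) + (12) + (4)] = 72/6 = 12.
(Exp terms are combined using exp(i*s)*conj(exp(i*t)) = exp(i*(s-t)), and sums of them are collapsed using the identity that for every m > 1 the m distinct m-th roots of unity sum to 0, e.g. 1 + exp(2*I*pi/3) + exp(-2*I*pi/3) = 0.)
A character is irreducible iff <chi, chi> = 1, so this representation is reducible.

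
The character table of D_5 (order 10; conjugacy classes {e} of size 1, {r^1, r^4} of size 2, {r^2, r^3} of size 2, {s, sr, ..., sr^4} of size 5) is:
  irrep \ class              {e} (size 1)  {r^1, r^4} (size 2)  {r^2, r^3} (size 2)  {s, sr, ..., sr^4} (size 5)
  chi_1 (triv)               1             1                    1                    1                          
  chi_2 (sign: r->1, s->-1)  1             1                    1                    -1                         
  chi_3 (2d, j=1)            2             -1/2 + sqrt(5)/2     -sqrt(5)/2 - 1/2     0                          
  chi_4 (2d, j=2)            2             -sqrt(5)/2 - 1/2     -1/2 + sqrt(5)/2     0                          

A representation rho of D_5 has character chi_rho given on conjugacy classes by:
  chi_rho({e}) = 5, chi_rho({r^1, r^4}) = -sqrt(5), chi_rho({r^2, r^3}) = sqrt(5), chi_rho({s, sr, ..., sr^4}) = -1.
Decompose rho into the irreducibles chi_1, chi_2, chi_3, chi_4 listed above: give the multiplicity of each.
Multiplicities: chi_1: 0, chi_2: 1, chi_3: 0, chi_4: 2.

Solution. Use <chi_rho, chi> = (1/|G|) sum_C |C| * chi_rho(C) * conj(chi(C)) with |G| = 10 for each irreducible chi in the table:
  <chi_rho, chi_1> = (1/10)[1*(5)*conj(1) + 2*(-sqrt(5))*conj(1) + 2*(sqrt(5))*conj(1) + 5*(-1)*conj(1)]
      = (1/10)[(5) + (-2*sqrt(5)) + (2*sqrt(5)) + (-5)] = 0/10 = 0
  <chi_rho, chi_2> = (1/10)[1*(5)*conj(1) + 2*(-sqrt(5))*conj(1) + 2*(sqrt(5))*conj(1) + 5*(-1)*conj(-1)]
      = (1/10)[(5) + (-2*sqrt(5)) + (2*sqrt(5)) + (5)] = 10/10 = 1
  <chi_rho, chi_3> = (1/10)[1*(5)*conj(2) + 2*(-sqrt(5))*conj(-1/2 + sqrt(5)/2) + 2*(sqrt(5))*conj(-sqrt(5)/2 - 1/2) + 5*(-1)*conj(0)]
      = (1/10)[(10) + (-5 + sqrt(5)) + (-5 - sqrt(5)) + (0)] = 0/10 = 0
  <chi_rho, chi_4> = (1/10)[1*(5)*conj(2) + 2*(-sqrt(5))*conj(-sqrt(5)/2 - 1/2) + 2*(sqrt(5))*conj(-1/2 + sqrt(5)/2) + 5*(-1)*conj(0)]
      = (1/10)[(10) + (sqrt(5) + 5) + (5 - sqrt(5)) + (0)] = 20/10 = 2
Dimension check: dim(rho) = sum (mult * dim) = 0*1 + 1*1 + 0*2 + 2*2 = 5 = chi_rho(e) = 5.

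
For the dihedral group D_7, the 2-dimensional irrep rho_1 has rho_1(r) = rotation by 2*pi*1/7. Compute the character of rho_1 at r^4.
chi_{rho_1}(r^4) = 2*cos(2*pi*1*4/7) = -2*cos(pi/7)

rho_1(r^4) is rotation by angle 2*pi*1*4/7, whose trace is 2*cos(2*pi*1*4/7) = -2*cos(pi/7).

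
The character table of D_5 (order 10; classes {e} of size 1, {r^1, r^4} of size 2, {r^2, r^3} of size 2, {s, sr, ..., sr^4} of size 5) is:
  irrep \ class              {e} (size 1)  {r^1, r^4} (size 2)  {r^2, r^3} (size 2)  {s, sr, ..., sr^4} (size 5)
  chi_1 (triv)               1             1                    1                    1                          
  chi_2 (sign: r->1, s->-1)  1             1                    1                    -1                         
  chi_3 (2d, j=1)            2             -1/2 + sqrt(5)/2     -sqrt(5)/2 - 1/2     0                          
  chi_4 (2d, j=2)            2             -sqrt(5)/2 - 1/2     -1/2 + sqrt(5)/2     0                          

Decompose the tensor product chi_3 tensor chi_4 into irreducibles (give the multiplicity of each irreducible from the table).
chi_3 tensor chi_4 = chi_3 + chi_4 (all other irreducibles have multiplicity 0).

Explanation: The character of a tensor product is the pointwise product (chi_3 * chi_4)(C) = chi_3(C) * chi_4(C):
  {e}: (2)*(2), {r^1, r^4}: (-1/2 + sqrt(5)/2)*(-sqrt(5)/2 - 1/2), {r^2, r^3}: (-sqrt(5)/2 - 1/2)*(-1/2 + sqrt(5)/2), {s, sr, ..., sr^4}: (0)*(0)
so (chi_3 * chi_4) takes values
  {e} -> 4, {r^1, r^4} -> -1, {r^2, r^3} -> -1, {s, sr, ..., sr^4} -> 0.
Now take the inner product of this character with each irreducible chi from the table, <chi_3*chi_4, chi> = (1/10) sum_C |C| (chi_3*chi_4)(C) conj(chi(C)):
  <chi_3*chi_4, chi_1> = (1/10)[1*(4)*conj(1) + 2*(-1)*conj(1) + 2*(-1)*conj(1) + 5*(0)*conj(1)]
      = (1/10)[(4) + (-2) + (-2) + (0)] = 0/10 = 0
  <chi_3*chi_4, chi_2> = (1/10)[1*(4)*conj(1) + 2*(-1)*conj(1) + 2*(-1)*conj(1) + 5*(0)*conj(-1)]
      = (1/10)[(4) + (-2) + (-2) + (0)] = 0/10 = 0
  <chi_3*chi_4, chi_3> = (1/10)[1*(4)*conj(2) + 2*(-1)*conj(-1/2 + sqrt(5)/2) + 2*(-1)*conj(-sqrt(5)/2 - 1/2) + 5*(0)*conj(0)]
      = (1/10)[(8) + (1 - sqrt(5)) + (1 + sqrt(5)) + (0)] = 10/10 = 1
  <chi_3*chi_4, chi_4> = (1/10)[1*(4)*conj(2) + 2*(-1)*conj(-sqrt(5)/2 - 1/2) + 2*(-1)*conj(-1/2 + sqrt(5)/2) + 5*(0)*conj(0)]
      = (1/10)[(8) + (1 + sqrt(5)) + (1 - sqrt(5)) + (0)] = 10/10 = 1
Hence the multiplicities are chi_3: 1, chi_4: 1. Dimension check: dim(chi_3)*dim(chi_4) = 2*2 = 4 and sum (mult * dim) = 1*2 + 1*2 = 4.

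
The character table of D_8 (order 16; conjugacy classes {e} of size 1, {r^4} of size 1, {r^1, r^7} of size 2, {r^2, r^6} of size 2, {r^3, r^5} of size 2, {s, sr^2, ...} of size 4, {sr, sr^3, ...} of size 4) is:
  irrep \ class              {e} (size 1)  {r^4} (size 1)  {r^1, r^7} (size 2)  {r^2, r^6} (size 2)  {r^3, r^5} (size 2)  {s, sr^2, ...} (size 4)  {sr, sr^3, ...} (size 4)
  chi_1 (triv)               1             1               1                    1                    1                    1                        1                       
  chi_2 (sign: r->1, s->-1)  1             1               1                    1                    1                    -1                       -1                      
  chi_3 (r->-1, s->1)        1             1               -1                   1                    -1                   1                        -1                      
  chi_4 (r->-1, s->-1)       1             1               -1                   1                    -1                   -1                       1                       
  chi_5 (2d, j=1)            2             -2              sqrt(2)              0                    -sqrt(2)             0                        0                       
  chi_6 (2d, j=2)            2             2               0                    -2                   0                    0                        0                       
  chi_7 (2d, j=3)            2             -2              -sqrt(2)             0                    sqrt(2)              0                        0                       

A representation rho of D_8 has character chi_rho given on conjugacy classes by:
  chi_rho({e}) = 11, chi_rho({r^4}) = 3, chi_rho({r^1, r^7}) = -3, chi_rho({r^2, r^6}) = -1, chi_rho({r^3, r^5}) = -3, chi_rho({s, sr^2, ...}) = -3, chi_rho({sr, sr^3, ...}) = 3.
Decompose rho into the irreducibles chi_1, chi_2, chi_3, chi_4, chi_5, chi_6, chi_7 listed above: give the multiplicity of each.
Multiplicities: chi_1: 0, chi_2: 0, chi_3: 0, chi_4: 3, chi_5: 1, chi_6: 2, chi_7: 1.

Derivation: Use <chi_rho, chi> = (1/|G|) sum_C |C| * chi_rho(C) * conj(chi(C)) with |G| = 16 for each irreducible chi in the table:
  <chi_rho, chi_1> = (1/16)[1*(11)*conj(1) + 1*(3)*conj(1) + 2*(-3)*conj(1) + 2*(-1)*conj(1) + 2*(-3)*conj(1) + 4*(-3)*conj(1) + 4*(3)*conj(1)]
      = (1/16)[(11) + (3) + (-6) + (-2) + (-6) + (-12) + (12)] = 0/16 = 0
  <chi_rho, chi_2> = (1/16)[1*(11)*conj(1) + 1*(3)*conj(1) + 2*(-3)*conj(1) + 2*(-1)*conj(1) + 2*(-3)*conj(1) + 4*(-3)*conj(-1) + 4*(3)*conj(-1)]
      = (1/16)[(11) + (3) + (-6) + (-2) + (-6) + (12) + (-12)] = 0/16 = 0
  <chi_rho, chi_3> = (1/16)[1*(11)*conj(1) + 1*(3)*conj(1) + 2*(-3)*conj(-1) + 2*(-1)*conj(1) + 2*(-3)*conj(-1) + 4*(-3)*conj(1) + 4*(3)*conj(-1)]
      = (1/16)[(11) + (3) + (6) + (-2) + (6) + (-12) + (-12)] = 0/16 = 0
  <chi_rho, chi_4> = (1/16)[1*(11)*conj(1) + 1*(3)*conj(1) + 2*(-3)*conj(-1) + 2*(-1)*conj(1) + 2*(-3)*conj(-1) + 4*(-3)*conj(-1) + 4*(3)*conj(1)]
      = (1/16)[(11) + (3) + (6) + (-2) + (6) + (12) + (12)] = 48/16 = 3
  <chi_rho, chi_5> = (1/16)[1*(11)*conj(2) + 1*(3)*conj(-2) + 2*(-3)*conj(sqrt(2)) + 2*(-1)*conj(0) + 2*(-3)*conj(-sqrt(2)) + 4*(-3)*conj(0) + 4*(3)*conj(0)]
      = (1/16)[(22) + (-6) + (-6*sqrt(2)) + (0) + (6*sqrt(2)) + (0) + (0)] = 16/16 = 1
  <chi_rho, chi_6> = (1/16)[1*(11)*conj(2) + 1*(3)*conj(2) + 2*(-3)*conj(0) + 2*(-1)*conj(-2) + 2*(-3)*conj(0) + 4*(-3)*conj(0) + 4*(3)*conj(0)]
      = (1/16)[(22) + (6) + (0) + (4) + (0) + (0) + (0)] = 32/16 = 2
  <chi_rho, chi_7> = (1/16)[1*(11)*conj(2) + 1*(3)*conj(-2) + 2*(-3)*conj(-sqrt(2)) + 2*(-1)*conj(0) + 2*(-3)*conj(sqrt(2)) + 4*(-3)*conj(0) + 4*(3)*conj(0)]
      = (1/16)[(22) + (-6) + (6*sqrt(2)) + (0) + (-6*sqrt(2)) + (0) + (0)] = 16/16 = 1
Dimension check: dim(rho) = sum (mult * dim) = 0*1 + 0*1 + 0*1 + 3*1 + 1*2 + 2*2 + 1*2 = 11 = chi_rho(e) = 11.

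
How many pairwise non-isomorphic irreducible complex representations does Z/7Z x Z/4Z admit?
28

Proof sketch: The number of irreducible complex representations of a finite group equals its number of conjugacy classes. Z/7Z x Z/4Z is abelian of order 28, so every element is its own conjugacy class: 28 classes, so Z/7Z x Z/4Z (order 28) has exactly 28 irreducible complex representations.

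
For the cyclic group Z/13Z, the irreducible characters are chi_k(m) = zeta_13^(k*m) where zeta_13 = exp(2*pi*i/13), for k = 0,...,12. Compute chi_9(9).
chi_9(9) = zeta_13^81 = exp(6*I*pi/13)

Proof sketch: chi_9(9) = zeta_13^(9*9) = zeta_13^81. Since zeta_13^13 = 1, this equals zeta_13^3 = exp(2*pi*i*3/13) = exp(6*I*pi/13).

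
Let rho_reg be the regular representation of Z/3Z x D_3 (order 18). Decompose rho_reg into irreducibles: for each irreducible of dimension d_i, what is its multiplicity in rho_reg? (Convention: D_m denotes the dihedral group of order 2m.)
Each irreducible V_i of dimension d_i appears with multiplicity d_i, i.e. rho_reg = (direct sum over all irreducibles V_i) d_i V_i. The irreducible dimensions for Z/3Z x D_3 are 1, 1, 1, 1, 1, 1, 2, 2, 2: 6 irreducibles of dimension 1, each with multiplicity 1; 3 irreducibles of dimension 2, each with multiplicity 2. Total dimension 6*1*1 + 3*2*2 = 18 = |G|.

Working: General theorem: in the regular representation of a finite group G, each irreducible appears with multiplicity equal to its dimension. Check: dim(rho_reg) = sum d_i^2 = 1 + 1 + 1 + 1 + 1 + 1 + 4 + 4 + 4 = 18 = |G|.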